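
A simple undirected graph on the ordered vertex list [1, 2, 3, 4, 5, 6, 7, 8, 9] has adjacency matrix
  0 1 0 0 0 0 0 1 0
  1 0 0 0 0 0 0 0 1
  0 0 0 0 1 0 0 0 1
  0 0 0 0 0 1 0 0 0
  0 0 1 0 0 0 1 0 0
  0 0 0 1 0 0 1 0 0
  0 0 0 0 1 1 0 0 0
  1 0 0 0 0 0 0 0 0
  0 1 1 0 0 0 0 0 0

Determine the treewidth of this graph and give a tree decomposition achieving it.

Treewidth 1.
Bags: B1 = {4, 6}  B2 = {6, 7}  B3 = {5, 7}  B4 = {3, 5}  B5 = {3, 9}  B6 = {2, 9}  B7 = {1, 2}  B8 = {1, 8}
Tree: B1–B2, B2–B3, B3–B4, B4–B5, B5–B6, B6–B7, B7–B8

Every bag has size at most 2, so the width is 2 − 1 = 1 and tw(G) ≤ 1. Any graph with an edge has treewidth ≥ 1, and G has the edge 4–6. The upper and lower bounds meet at 1, so that is the treewidth.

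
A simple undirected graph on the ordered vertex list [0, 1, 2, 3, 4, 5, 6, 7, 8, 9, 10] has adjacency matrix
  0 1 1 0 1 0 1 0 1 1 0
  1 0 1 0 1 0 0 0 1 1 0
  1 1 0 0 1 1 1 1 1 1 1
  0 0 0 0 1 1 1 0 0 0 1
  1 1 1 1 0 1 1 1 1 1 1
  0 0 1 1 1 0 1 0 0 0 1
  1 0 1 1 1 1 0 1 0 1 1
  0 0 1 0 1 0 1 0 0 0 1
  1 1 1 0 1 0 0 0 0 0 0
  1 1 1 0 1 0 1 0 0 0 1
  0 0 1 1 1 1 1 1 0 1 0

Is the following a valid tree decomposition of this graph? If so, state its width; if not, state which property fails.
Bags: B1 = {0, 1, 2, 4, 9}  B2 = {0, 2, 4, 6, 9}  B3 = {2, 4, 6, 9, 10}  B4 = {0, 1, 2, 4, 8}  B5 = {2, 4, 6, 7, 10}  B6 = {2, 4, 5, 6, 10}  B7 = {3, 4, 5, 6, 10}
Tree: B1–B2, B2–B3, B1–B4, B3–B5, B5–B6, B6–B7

Yes; width 4.

Checking the three conditions: (i) the bags cover all of {0, 1, 2, 3, 4, 5, 6, 7, 8, 9, 10}; (ii) for each edge, some bag contains both endpoints; (iii) the bags containing any fixed vertex form a subtree. All hold, so the decomposition is valid with width 5 − 1 = 4.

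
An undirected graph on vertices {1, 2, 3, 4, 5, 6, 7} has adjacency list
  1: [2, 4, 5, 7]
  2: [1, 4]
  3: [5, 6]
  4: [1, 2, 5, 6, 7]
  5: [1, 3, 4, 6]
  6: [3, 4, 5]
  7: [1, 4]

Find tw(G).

A width-2 tree decomposition is:
Bags: B1 = {4, 5, 6}  B2 = {1, 4, 5}  B3 = {3, 5, 6}  B4 = {1, 2, 4}  B5 = {1, 4, 7}
Tree: B1–B2, B1–B3, B2–B4, B4–B5
Each bag holds 3 vertices, so the decomposition has width 2, which upper-bounds the treewidth. On the other hand G contains the 3-clique {3, 5, 6}. A clique must lie in a single bag of any decomposition, so no decomposition can have width below 2. Therefore the treewidth is 2.

2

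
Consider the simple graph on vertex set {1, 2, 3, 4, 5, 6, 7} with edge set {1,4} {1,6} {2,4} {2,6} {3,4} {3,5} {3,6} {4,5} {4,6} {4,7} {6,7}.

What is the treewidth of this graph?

A width-2 tree decomposition is:
Bags: B1 = {3, 4, 6}  B2 = {1, 4, 6}  B3 = {2, 4, 6}  B4 = {4, 6, 7}  B5 = {3, 4, 5}
Tree: B1–B2, B1–B3, B3–B4, B1–B5
Each bag holds 3 vertices, so the decomposition has width 2, which upper-bounds the treewidth. For the lower bound, the 3 vertices {3, 4, 5} are pairwise adjacent, and any tree decomposition puts a clique entirely inside one bag — forcing width ≥ 2. Combining the bounds, tw(G) = 2.

2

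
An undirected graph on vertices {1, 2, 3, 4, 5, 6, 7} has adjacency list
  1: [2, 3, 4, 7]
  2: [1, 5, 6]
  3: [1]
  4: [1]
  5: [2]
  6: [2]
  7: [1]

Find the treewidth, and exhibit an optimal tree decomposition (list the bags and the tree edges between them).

Every bag has size at most 2, so the width is 2 − 1 = 1 and tw(G) ≤ 1. Any graph with an edge has treewidth ≥ 1, and G has the edge 2–1. The upper and lower bounds meet at 1, so that is the treewidth.

Treewidth 1.
One optimal decomposition is:
Bags: B1 = {1, 2}  B2 = {2, 6}  B3 = {1, 3}  B4 = {1, 4}  B5 = {1, 7}  B6 = {2, 5}
Tree: B1–B2, B1–B3, B3–B4, B3–B5, B1–B6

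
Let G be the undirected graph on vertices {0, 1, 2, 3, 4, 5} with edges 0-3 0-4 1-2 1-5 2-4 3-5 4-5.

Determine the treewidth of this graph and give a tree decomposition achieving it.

Every bag has size at most 3, so the width is 3 − 1 = 2 and tw(G) ≤ 2. The edges 1–2–4–5–1 form a cycle, so G is not a tree and its treewidth is at least 2. Combining the bounds, tw(G) = 2.

Treewidth 2.
One optimal decomposition is:
Bags: B1 = {1, 2, 5}  B2 = {2, 4, 5}  B3 = {3, 4, 5}  B4 = {0, 3, 4}
Tree: B1–B2, B2–B3, B3–B4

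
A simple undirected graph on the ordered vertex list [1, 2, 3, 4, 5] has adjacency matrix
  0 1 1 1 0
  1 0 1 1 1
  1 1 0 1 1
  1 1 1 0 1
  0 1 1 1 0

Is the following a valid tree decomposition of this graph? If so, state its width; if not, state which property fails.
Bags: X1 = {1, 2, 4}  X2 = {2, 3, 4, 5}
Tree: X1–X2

A tree decomposition must satisfy three properties: every vertex lies in some bag; for every edge, both endpoints lie together in some bag; and for every vertex, the bags containing it form a connected subtree. Here edge (3,1) lies in no bag, so the decomposition is invalid.

No — edge (3,1) lies in no bag.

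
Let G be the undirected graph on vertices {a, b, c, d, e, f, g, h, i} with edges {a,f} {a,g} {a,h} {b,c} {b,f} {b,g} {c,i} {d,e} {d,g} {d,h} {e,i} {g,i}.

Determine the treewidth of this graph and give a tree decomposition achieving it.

Treewidth 3.
Bags: B1 = {c, d, e, i}  B2 = {c, d, g, i}  B3 = {b, c, d, g}  B4 = {b, d, g, h}  B5 = {a, b, g, h}  B6 = {a, b, f, h}
Tree: B1–B2, B2–B3, B3–B4, B4–B5, B5–B6

Each bag holds 4 vertices, so the decomposition has width 3, which upper-bounds the treewidth. For the lower bound: the 4 vertex sets {c,e,i}, {d}, {g}, {a,b,f,h} are disjoint, each induces a connected subgraph, and every pair is joined by at least one edge of G. Contracting each set to a single vertex therefore yields K_{4} as a minor, and since treewidth is minor-monotone, tw(G) ≥ tw(K_{4}) = 3. Hence tw(G) = 3 exactly.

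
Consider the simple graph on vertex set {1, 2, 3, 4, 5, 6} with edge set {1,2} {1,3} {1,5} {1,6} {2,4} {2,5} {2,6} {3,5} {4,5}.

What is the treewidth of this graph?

2

A width-2 tree decomposition is:
Bags: B1 = {2, 4, 5}  B2 = {1, 2, 5}  B3 = {1, 2, 6}  B4 = {1, 3, 5}
Tree: B1–B2, B2–B3, B2–B4
The largest bag has 3 vertices, giving width 2; this decomposition certifies tw(G) ≤ 2. On the other hand G contains the 3-clique {1, 2, 5}. A clique must lie in a single bag of any decomposition, so no decomposition can have width below 2. Combining the bounds, tw(G) = 2.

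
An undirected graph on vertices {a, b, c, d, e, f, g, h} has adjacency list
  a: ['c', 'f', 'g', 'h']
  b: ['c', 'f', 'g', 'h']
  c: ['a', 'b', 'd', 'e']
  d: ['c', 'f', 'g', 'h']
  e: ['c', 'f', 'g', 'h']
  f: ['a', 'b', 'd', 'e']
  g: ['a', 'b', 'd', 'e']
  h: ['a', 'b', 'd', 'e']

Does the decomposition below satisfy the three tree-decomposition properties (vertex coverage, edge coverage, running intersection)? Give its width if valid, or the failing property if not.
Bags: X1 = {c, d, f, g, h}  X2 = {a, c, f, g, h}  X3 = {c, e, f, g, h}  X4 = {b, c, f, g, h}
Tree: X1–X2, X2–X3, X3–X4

Yes; width 4.

Vertex coverage: the bags together contain {a, b, c, d, e, f, g, h}, the full vertex set. Edge coverage: each edge of G has both endpoints in at least one bag. Running intersection: for every vertex, the bags containing it form a connected subtree. All three properties hold, so this is a valid tree decomposition of width max|bag| − 1 = 4, and hence tw(G) ≤ 4.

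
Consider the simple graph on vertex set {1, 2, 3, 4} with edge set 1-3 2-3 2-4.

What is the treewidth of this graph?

1

A width-1 tree decomposition is:
Bags: B1 = {2, 4}  B2 = {2, 3}  B3 = {1, 3}
Tree: B1–B2, B2–B3
Each bag holds 2 vertices, so the decomposition has width 1, which upper-bounds the treewidth. Since G has at least one edge (e.g. 4–2), it is not an edgeless graph, so tw(G) ≥ 1. The upper and lower bounds meet at 1, so that is the treewidth.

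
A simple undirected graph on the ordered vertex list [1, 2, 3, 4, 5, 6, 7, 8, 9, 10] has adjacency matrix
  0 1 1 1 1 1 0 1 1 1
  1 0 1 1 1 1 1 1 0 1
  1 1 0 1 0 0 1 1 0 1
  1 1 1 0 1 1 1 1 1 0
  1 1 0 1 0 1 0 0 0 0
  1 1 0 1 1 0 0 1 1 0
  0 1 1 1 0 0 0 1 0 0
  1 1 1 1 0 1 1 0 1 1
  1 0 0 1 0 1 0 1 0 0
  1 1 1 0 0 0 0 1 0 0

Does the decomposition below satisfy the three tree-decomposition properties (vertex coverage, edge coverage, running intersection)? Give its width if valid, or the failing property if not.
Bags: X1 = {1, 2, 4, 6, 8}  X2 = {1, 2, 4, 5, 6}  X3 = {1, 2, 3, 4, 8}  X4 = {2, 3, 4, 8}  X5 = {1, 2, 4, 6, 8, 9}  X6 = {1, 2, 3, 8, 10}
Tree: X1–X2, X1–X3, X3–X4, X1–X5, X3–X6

A tree decomposition must satisfy three properties: every vertex lies in some bag; for every edge, both endpoints lie together in some bag; and for every vertex, the bags containing it form a connected subtree. Here vertex 7 appears in no bag, so the decomposition is invalid.

No — vertex 7 appears in no bag.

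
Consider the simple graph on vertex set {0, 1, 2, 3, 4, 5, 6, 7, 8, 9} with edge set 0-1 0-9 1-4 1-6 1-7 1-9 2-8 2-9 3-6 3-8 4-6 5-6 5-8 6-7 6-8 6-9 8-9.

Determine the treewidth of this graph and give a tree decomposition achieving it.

The largest bag has 3 vertices, giving width 2; this decomposition certifies tw(G) ≤ 2. On the other hand G contains the 3-clique {0, 1, 9}. A clique must lie in a single bag of any decomposition, so no decomposition can have width below 2. The upper and lower bounds meet at 2, so that is the treewidth.

Treewidth 2.
Bags: B1 = {2, 8, 9}  B2 = {6, 8, 9}  B3 = {3, 6, 8}  B4 = {5, 6, 8}  B5 = {1, 6, 9}  B6 = {1, 6, 7}  B7 = {1, 4, 6}  B8 = {0, 1, 9}
Tree: B1–B2, B2–B3, B3–B4, B2–B5, B5–B6, B6–B7, B5–B8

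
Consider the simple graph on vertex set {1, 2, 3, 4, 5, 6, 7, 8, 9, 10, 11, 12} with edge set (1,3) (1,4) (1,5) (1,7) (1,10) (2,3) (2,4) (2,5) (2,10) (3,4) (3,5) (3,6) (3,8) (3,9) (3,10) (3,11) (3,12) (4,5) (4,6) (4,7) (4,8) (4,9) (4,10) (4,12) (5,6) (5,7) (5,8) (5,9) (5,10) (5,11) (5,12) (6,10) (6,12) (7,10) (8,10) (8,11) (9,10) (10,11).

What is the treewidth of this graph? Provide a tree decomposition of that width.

Treewidth 4.
One optimal decomposition is:
Bags: B1 = {3, 4, 5, 9, 10}  B2 = {1, 3, 4, 5, 10}  B3 = {3, 4, 5, 8, 10}  B4 = {2, 3, 4, 5, 10}  B5 = {3, 4, 5, 6, 10}  B6 = {1, 4, 5, 7, 10}  B7 = {3, 4, 5, 6, 12}  B8 = {3, 5, 8, 10, 11}
Tree: B1–B2, B1–B3, B2–B4, B3–B5, B2–B6, B5–B7, B3–B8

The largest bag has 5 vertices, giving width 4; this decomposition certifies tw(G) ≤ 4. For the lower bound, the 5 vertices {3, 5, 8, 10, 11} are pairwise adjacent, and any tree decomposition puts a clique entirely inside one bag — forcing width ≥ 4. The upper and lower bounds meet at 4, so that is the treewidth.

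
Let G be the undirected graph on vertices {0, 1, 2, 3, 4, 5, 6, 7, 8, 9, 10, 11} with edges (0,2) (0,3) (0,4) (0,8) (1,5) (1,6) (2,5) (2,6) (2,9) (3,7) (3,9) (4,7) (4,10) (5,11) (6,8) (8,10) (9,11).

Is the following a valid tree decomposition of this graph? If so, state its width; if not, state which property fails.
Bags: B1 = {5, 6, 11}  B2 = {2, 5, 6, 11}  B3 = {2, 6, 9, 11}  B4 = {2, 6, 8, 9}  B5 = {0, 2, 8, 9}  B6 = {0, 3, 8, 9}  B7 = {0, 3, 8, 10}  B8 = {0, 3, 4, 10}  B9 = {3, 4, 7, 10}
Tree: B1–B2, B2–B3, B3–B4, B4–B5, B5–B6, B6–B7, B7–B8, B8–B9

A tree decomposition must satisfy three properties: every vertex lies in some bag; for every edge, both endpoints lie together in some bag; and for every vertex, the bags containing it form a connected subtree. Here vertex 1 appears in no bag, so the decomposition is invalid.

No — vertex 1 appears in no bag.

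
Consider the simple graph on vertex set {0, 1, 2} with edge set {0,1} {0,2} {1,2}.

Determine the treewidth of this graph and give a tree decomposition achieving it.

Treewidth 2.
One optimal decomposition is:
Bags: B1 = {0, 1, 2}
Tree: (single bag)

A single bag containing all 3 vertices is trivially a valid decomposition of width 2. For the lower bound, the 3 vertices {0, 1, 2} are pairwise adjacent, and any tree decomposition puts a clique entirely inside one bag — forcing width ≥ 2. Hence tw(G) = 2 exactly.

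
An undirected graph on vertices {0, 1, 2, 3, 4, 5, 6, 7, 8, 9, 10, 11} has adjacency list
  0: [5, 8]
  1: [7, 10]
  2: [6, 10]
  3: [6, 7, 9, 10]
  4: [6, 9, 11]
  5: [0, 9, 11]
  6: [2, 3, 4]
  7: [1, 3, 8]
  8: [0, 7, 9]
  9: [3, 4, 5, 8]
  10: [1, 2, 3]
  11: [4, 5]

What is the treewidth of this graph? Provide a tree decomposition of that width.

Treewidth 3.
Bags: B1 = {0, 4, 5, 11}  B2 = {0, 4, 5, 9}  B3 = {0, 4, 8, 9}  B4 = {4, 6, 8, 9}  B5 = {3, 6, 8, 9}  B6 = {3, 6, 7, 8}  B7 = {2, 3, 6, 7}  B8 = {2, 3, 7, 10}  B9 = {1, 2, 7, 10}
Tree: B1–B2, B2–B3, B3–B4, B4–B5, B5–B6, B6–B7, B7–B8, B8–B9

Each bag holds 4 vertices, so the decomposition has width 3, which upper-bounds the treewidth. For the lower bound: the 4 vertex sets {0,5,11}, {4}, {9}, {3,6,7,8} are disjoint, each induces a connected subgraph, and every pair is joined by at least one edge of G. Contracting each set to a single vertex therefore yields K_{4} as a minor, and since treewidth is minor-monotone, tw(G) ≥ tw(K_{4}) = 3. The upper and lower bounds meet at 3, so that is the treewidth.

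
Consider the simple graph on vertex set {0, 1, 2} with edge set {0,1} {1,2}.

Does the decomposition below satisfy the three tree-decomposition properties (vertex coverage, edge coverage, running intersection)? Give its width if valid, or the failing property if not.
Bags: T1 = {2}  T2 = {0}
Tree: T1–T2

A tree decomposition must satisfy three properties: every vertex lies in some bag; for every edge, both endpoints lie together in some bag; and for every vertex, the bags containing it form a connected subtree. Here vertex 1 appears in no bag, so the decomposition is invalid.

No — vertex 1 appears in no bag.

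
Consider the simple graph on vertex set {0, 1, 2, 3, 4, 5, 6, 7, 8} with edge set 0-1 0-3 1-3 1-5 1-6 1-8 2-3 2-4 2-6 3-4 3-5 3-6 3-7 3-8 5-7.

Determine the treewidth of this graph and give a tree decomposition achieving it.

Each bag holds 3 vertices, so the decomposition has width 2, which upper-bounds the treewidth. For the lower bound, the 3 vertices {0, 1, 3} are pairwise adjacent, and any tree decomposition puts a clique entirely inside one bag — forcing width ≥ 2. Therefore the treewidth is 2.

Treewidth 2.
One optimal decomposition is:
Bags: B1 = {3, 5, 7}  B2 = {1, 3, 5}  B3 = {1, 3, 6}  B4 = {2, 3, 6}  B5 = {1, 3, 8}  B6 = {0, 1, 3}  B7 = {2, 3, 4}
Tree: B1–B2, B2–B3, B3–B4, B3–B5, B2–B6, B4–B7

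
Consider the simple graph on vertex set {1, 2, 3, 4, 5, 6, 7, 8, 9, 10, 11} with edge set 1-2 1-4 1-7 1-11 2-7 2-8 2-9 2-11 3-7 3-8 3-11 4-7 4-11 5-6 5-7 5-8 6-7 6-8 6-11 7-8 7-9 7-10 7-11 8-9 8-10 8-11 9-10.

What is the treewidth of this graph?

3

A width-3 tree decomposition is:
Bags: B1 = {2, 7, 8, 11}  B2 = {3, 7, 8, 11}  B3 = {6, 7, 8, 11}  B4 = {5, 6, 7, 8}  B5 = {2, 7, 8, 9}  B6 = {7, 8, 9, 10}  B7 = {1, 2, 7, 11}  B8 = {1, 4, 7, 11}
Tree: B1–B2, B2–B3, B3–B4, B1–B5, B5–B6, B1–B7, B7–B8
Each bag holds 4 vertices, so the decomposition has width 3, which upper-bounds the treewidth. For the lower bound, the 4 vertices {2, 7, 8, 9} are pairwise adjacent, and any tree decomposition puts a clique entirely inside one bag — forcing width ≥ 3. The upper and lower bounds meet at 3, so that is the treewidth.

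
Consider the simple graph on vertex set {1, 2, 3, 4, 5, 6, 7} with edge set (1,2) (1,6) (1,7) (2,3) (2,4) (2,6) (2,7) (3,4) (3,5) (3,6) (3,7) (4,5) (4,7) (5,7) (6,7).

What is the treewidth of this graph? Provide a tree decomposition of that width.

Each bag holds 4 vertices, so the decomposition has width 3, which upper-bounds the treewidth. Conversely, {1, 2, 6, 7} is a clique of size 4, and the vertices of any clique must share a bag in every tree decomposition; so some bag has ≥ 4 vertices and tw(G) ≥ 3. Combining the bounds, tw(G) = 3.

Treewidth 3.
One optimal decomposition is:
Bags: B1 = {2, 3, 6, 7}  B2 = {2, 3, 4, 7}  B3 = {3, 4, 5, 7}  B4 = {1, 2, 6, 7}
Tree: B1–B2, B2–B3, B1–B4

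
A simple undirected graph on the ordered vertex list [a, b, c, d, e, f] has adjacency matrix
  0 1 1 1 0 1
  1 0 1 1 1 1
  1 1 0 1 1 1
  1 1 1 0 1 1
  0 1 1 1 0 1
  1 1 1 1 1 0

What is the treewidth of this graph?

4

A width-4 tree decomposition is:
Bags: B1 = {b, c, d, e, f}  B2 = {a, b, c, d, f}
Tree: B1–B2
The largest bag has 5 vertices, giving width 4; this decomposition certifies tw(G) ≤ 4. Conversely, {b, c, d, e, f} is a clique of size 5, and the vertices of any clique must share a bag in every tree decomposition; so some bag has ≥ 5 vertices and tw(G) ≥ 4. Therefore the treewidth is 4.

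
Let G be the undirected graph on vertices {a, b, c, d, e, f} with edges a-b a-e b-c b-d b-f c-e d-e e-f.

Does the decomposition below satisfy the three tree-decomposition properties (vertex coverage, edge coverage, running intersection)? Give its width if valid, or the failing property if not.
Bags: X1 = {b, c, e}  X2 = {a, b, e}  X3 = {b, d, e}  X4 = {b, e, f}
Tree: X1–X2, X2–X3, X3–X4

Checking the three conditions: (i) the bags cover all of {a, b, c, d, e, f}; (ii) for each edge, some bag contains both endpoints; (iii) the bags containing any fixed vertex form a subtree. All hold, so the decomposition is valid with width 3 − 1 = 2.

Yes; width 2.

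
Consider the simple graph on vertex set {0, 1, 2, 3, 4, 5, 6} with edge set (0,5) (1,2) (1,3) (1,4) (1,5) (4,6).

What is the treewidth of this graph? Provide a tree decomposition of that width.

Treewidth 1.
Bags: B1 = {1, 5}  B2 = {0, 5}  B3 = {1, 2}  B4 = {1, 3}  B5 = {1, 4}  B6 = {4, 6}
Tree: B1–B2, B1–B3, B1–B4, B1–B5, B5–B6

Each bag holds 2 vertices, so the decomposition has width 1, which upper-bounds the treewidth. G has an edge, so its treewidth is at least 1. The upper and lower bounds meet at 1, so that is the treewidth.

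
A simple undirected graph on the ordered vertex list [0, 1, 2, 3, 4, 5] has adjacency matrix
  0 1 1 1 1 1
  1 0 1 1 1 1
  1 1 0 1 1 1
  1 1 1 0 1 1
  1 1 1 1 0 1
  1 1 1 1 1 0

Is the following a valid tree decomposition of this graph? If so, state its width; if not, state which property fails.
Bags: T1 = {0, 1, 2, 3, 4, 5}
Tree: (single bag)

Every vertex of G appears in some bag (union = {0, 1, 2, 3, 4, 5}); every edge is covered by a bag; and for each vertex v the set of bags containing v is connected in the bag tree. The decomposition is therefore valid. The largest bag has 6 vertices, so the width is 5.

Yes; width 5.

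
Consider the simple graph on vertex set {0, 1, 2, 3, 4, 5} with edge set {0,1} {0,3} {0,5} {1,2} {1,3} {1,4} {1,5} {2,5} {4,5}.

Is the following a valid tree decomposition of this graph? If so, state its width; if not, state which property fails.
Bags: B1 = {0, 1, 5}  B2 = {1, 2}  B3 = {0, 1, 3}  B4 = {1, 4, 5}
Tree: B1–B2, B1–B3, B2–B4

No — edge (5,2) lies in no bag.

A tree decomposition must satisfy three properties: every vertex lies in some bag; for every edge, both endpoints lie together in some bag; and for every vertex, the bags containing it form a connected subtree. Here edge (5,2) lies in no bag, so the decomposition is invalid.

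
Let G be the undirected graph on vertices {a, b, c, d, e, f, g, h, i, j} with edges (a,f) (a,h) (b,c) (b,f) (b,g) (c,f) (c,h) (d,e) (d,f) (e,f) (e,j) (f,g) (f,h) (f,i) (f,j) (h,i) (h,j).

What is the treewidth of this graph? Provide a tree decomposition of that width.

Each bag holds 3 vertices, so the decomposition has width 2, which upper-bounds the treewidth. For the lower bound, the 3 vertices {d, e, f} are pairwise adjacent, and any tree decomposition puts a clique entirely inside one bag — forcing width ≥ 2. Combining the bounds, tw(G) = 2.

Treewidth 2.
Bags: B1 = {f, h, j}  B2 = {f, h, i}  B3 = {c, f, h}  B4 = {a, f, h}  B5 = {e, f, j}  B6 = {b, c, f}  B7 = {b, f, g}  B8 = {d, e, f}
Tree: B1–B2, B2–B3, B3–B4, B1–B5, B3–B6, B6–B7, B5–B8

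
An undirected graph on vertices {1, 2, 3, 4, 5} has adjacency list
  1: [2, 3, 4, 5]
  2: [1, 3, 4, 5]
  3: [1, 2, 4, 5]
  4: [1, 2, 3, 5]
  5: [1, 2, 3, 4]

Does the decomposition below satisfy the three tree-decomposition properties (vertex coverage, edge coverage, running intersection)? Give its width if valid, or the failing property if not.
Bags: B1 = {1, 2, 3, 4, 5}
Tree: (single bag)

Yes; width 4.

Every vertex of G appears in some bag (union = {1, 2, 3, 4, 5}); every edge is covered by a bag; and for each vertex v the set of bags containing v is connected in the bag tree. The decomposition is therefore valid. The largest bag has 5 vertices, so the width is 4.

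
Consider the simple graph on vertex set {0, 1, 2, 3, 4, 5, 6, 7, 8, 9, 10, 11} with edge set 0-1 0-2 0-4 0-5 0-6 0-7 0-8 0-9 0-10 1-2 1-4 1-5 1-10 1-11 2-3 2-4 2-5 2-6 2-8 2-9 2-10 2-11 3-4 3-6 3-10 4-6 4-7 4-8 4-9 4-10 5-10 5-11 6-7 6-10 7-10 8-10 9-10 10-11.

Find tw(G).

A width-4 tree decomposition is:
Bags: B1 = {0, 1, 2, 4, 10}  B2 = {0, 1, 2, 5, 10}  B3 = {0, 2, 4, 6, 10}  B4 = {0, 2, 4, 9, 10}  B5 = {2, 3, 4, 6, 10}  B6 = {1, 2, 5, 10, 11}  B7 = {0, 2, 4, 8, 10}  B8 = {0, 4, 6, 7, 10}
Tree: B1–B2, B1–B3, B1–B4, B3–B5, B2–B6, B4–B7, B3–B8
The largest bag has 5 vertices, giving width 4; this decomposition certifies tw(G) ≤ 4. On the other hand G contains the 5-clique {0, 2, 4, 8, 10}. A clique must lie in a single bag of any decomposition, so no decomposition can have width below 4. The upper and lower bounds meet at 4, so that is the treewidth.

4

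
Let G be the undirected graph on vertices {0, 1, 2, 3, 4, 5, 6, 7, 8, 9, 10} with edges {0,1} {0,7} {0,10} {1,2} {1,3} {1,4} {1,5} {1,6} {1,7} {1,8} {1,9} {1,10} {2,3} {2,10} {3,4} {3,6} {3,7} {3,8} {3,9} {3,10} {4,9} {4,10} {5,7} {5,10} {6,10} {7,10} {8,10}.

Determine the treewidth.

A width-3 tree decomposition is:
Bags: B1 = {1, 3, 7, 10}  B2 = {0, 1, 7, 10}  B3 = {1, 3, 4, 10}  B4 = {1, 3, 6, 10}  B5 = {1, 3, 8, 10}  B6 = {1, 2, 3, 10}  B7 = {1, 5, 7, 10}  B8 = {1, 3, 4, 9}
Tree: B1–B2, B1–B3, B1–B4, B3–B5, B1–B6, B2–B7, B3–B8
Every bag has size at most 4, so the width is 4 − 1 = 3 and tw(G) ≤ 3. For the lower bound, the 4 vertices {1, 3, 4, 9} are pairwise adjacent, and any tree decomposition puts a clique entirely inside one bag — forcing width ≥ 3. Hence tw(G) = 3 exactly.

3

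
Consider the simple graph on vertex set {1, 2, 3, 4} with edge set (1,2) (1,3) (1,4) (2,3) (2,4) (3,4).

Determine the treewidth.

A width-3 tree decomposition is:
Bags: B1 = {1, 2, 3, 4}
Tree: (single bag)
A single bag containing all 4 vertices is trivially a valid decomposition of width 3. Conversely, {1, 2, 3, 4} is a clique of size 4, and the vertices of any clique must share a bag in every tree decomposition; so some bag has ≥ 4 vertices and tw(G) ≥ 3. The upper and lower bounds meet at 3, so that is the treewidth.

3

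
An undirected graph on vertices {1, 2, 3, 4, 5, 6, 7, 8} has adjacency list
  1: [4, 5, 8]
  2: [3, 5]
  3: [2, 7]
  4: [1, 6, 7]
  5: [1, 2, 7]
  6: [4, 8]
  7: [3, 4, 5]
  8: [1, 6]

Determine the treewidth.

2

A width-2 tree decomposition is:
Bags: B1 = {2, 3, 5}  B2 = {3, 5, 7}  B3 = {1, 5, 7}  B4 = {1, 4, 7}  B5 = {1, 4, 8}  B6 = {4, 6, 8}
Tree: B1–B2, B2–B3, B3–B4, B4–B5, B5–B6
The largest bag has 3 vertices, giving width 2; this decomposition certifies tw(G) ≤ 2. For the lower bound, G contains the cycle 2–3–7–5–2, so G is not a forest; only forests have treewidth ≤ 1, hence tw(G) ≥ 2. Combining the bounds, tw(G) = 2.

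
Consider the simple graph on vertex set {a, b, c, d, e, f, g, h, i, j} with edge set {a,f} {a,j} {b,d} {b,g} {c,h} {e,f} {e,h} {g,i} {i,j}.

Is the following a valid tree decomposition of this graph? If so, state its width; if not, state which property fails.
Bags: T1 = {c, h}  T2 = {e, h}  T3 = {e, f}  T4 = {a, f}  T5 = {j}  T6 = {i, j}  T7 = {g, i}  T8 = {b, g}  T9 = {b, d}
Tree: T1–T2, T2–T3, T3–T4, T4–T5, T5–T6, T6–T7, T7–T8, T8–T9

No — edge (a,j) lies in no bag.

A tree decomposition must satisfy three properties: every vertex lies in some bag; for every edge, both endpoints lie together in some bag; and for every vertex, the bags containing it form a connected subtree. Here edge (a,j) lies in no bag, so the decomposition is invalid.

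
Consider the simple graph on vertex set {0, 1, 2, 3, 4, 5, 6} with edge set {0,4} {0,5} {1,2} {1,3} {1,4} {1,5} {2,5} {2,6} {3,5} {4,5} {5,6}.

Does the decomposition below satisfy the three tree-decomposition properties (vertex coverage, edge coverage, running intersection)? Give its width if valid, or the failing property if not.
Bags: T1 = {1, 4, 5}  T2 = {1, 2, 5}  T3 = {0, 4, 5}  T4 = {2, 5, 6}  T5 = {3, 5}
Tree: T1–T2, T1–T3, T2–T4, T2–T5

A tree decomposition must satisfy three properties: every vertex lies in some bag; for every edge, both endpoints lie together in some bag; and for every vertex, the bags containing it form a connected subtree. Here edge (1,3) lies in no bag, so the decomposition is invalid.

No — edge (1,3) lies in no bag.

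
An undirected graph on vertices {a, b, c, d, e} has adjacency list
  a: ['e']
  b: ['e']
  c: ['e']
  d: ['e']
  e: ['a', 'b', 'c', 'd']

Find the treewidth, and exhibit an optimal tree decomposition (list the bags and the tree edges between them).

Treewidth 1.
Bags: B1 = {a, e}  B2 = {c, e}  B3 = {b, e}  B4 = {d, e}
Tree: B1–B2, B1–B3, B2–B4

Each bag holds 2 vertices, so the decomposition has width 1, which upper-bounds the treewidth. G has an edge, so its treewidth is at least 1. Therefore the treewidth is 1.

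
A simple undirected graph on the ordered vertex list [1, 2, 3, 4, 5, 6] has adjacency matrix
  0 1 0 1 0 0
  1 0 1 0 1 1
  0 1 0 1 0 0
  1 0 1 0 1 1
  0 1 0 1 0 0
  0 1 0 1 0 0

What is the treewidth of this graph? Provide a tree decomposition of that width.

The largest bag has 3 vertices, giving width 2; this decomposition certifies tw(G) ≤ 2. Since 4–3–2–5–4 is a cycle in G, G is not acyclic. Forests are exactly the graphs of treewidth ≤ 1, so tw(G) ≥ 2. Combining the bounds, tw(G) = 2.

Treewidth 2.
One such decomposition:
Bags: B1 = {2, 3, 4}  B2 = {2, 4, 5}  B3 = {2, 4, 6}  B4 = {1, 2, 4}
Tree: B1–B2, B2–B3, B3–B4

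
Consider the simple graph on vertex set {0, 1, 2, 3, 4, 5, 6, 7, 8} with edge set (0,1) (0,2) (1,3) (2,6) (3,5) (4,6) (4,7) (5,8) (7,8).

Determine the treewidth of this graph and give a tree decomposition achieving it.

Treewidth 2.
One such decomposition:
Bags: B1 = {0, 1, 3}  B2 = {0, 3, 5}  B3 = {0, 5, 8}  B4 = {0, 7, 8}  B5 = {0, 4, 7}  B6 = {0, 4, 6}  B7 = {0, 2, 6}
Tree: B1–B2, B2–B3, B3–B4, B4–B5, B5–B6, B6–B7

Each bag holds 3 vertices, so the decomposition has width 2, which upper-bounds the treewidth. The edges 0–1–3–5–8–7–4–6–2–0 form a cycle, so G is not a tree and its treewidth is at least 2. Hence tw(G) = 2 exactly.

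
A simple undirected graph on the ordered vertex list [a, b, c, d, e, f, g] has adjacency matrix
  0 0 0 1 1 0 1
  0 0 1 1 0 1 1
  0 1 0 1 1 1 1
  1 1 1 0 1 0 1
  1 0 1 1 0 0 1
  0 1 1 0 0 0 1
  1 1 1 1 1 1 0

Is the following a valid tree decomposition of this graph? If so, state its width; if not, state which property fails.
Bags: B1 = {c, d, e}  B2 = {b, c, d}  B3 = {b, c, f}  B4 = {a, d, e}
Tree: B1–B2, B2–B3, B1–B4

No — vertex g appears in no bag.

A tree decomposition must satisfy three properties: every vertex lies in some bag; for every edge, both endpoints lie together in some bag; and for every vertex, the bags containing it form a connected subtree. Here vertex g appears in no bag, so the decomposition is invalid.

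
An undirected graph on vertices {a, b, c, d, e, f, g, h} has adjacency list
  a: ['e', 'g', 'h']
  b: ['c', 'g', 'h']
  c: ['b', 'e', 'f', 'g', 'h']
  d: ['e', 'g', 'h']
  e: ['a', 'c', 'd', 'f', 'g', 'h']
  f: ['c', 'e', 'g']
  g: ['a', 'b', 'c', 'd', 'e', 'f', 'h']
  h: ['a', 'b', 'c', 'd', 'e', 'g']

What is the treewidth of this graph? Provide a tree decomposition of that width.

The largest bag has 4 vertices, giving width 3; this decomposition certifies tw(G) ≤ 3. Conversely, {d, e, g, h} is a clique of size 4, and the vertices of any clique must share a bag in every tree decomposition; so some bag has ≥ 4 vertices and tw(G) ≥ 3. Combining the bounds, tw(G) = 3.

Treewidth 3.
Bags: B1 = {b, c, g, h}  B2 = {c, e, g, h}  B3 = {c, e, f, g}  B4 = {d, e, g, h}  B5 = {a, e, g, h}
Tree: B1–B2, B2–B3, B2–B4, B2–B5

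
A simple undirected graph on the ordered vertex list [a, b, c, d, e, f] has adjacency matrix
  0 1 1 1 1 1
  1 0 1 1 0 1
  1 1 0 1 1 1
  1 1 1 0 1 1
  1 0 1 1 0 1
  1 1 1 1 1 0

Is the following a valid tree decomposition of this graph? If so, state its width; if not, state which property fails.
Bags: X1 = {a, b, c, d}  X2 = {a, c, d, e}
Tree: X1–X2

A tree decomposition must satisfy three properties: every vertex lies in some bag; for every edge, both endpoints lie together in some bag; and for every vertex, the bags containing it form a connected subtree. Here vertex f appears in no bag, so the decomposition is invalid.

No — vertex f appears in no bag.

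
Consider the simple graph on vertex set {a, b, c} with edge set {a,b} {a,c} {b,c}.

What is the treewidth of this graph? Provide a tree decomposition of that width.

A single bag containing all 3 vertices is trivially a valid decomposition of width 2. On the other hand G contains the 3-clique {a, b, c}. A clique must lie in a single bag of any decomposition, so no decomposition can have width below 2. The upper and lower bounds meet at 2, so that is the treewidth.

Treewidth 2.
One such decomposition:
Bags: B1 = {a, b, c}
Tree: (single bag)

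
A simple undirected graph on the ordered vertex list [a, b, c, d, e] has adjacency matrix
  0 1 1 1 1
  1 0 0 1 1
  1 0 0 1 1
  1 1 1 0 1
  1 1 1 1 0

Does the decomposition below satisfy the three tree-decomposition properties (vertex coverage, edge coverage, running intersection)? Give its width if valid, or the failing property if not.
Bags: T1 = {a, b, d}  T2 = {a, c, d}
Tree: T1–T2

A tree decomposition must satisfy three properties: every vertex lies in some bag; for every edge, both endpoints lie together in some bag; and for every vertex, the bags containing it form a connected subtree. Here vertex e appears in no bag, so the decomposition is invalid.

No — vertex e appears in no bag.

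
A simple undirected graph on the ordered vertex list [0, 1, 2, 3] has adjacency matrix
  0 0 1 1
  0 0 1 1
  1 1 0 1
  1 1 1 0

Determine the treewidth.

2

A width-2 tree decomposition is:
Bags: B1 = {0, 2, 3}  B2 = {1, 2, 3}
Tree: B1–B2
The largest bag has 3 vertices, giving width 2; this decomposition certifies tw(G) ≤ 2. For the lower bound, the 3 vertices {0, 2, 3} are pairwise adjacent, and any tree decomposition puts a clique entirely inside one bag — forcing width ≥ 2. Therefore the treewidth is 2.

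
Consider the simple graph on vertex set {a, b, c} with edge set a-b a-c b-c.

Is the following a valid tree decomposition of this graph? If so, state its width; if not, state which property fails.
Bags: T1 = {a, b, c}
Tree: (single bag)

Every vertex of G appears in some bag (union = {a, b, c}); every edge is covered by a bag; and for each vertex v the set of bags containing v is connected in the bag tree. The decomposition is therefore valid. The largest bag has 3 vertices, so the width is 2.

Yes; width 2.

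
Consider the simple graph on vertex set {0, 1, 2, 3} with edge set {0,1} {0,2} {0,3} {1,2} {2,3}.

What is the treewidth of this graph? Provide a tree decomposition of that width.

Treewidth 2.
One optimal decomposition is:
Bags: B1 = {0, 2, 3}  B2 = {0, 1, 2}
Tree: B1–B2

The largest bag has 3 vertices, giving width 2; this decomposition certifies tw(G) ≤ 2. Conversely, {0, 1, 2} is a clique of size 3, and the vertices of any clique must share a bag in every tree decomposition; so some bag has ≥ 3 vertices and tw(G) ≥ 2. The upper and lower bounds meet at 2, so that is the treewidth.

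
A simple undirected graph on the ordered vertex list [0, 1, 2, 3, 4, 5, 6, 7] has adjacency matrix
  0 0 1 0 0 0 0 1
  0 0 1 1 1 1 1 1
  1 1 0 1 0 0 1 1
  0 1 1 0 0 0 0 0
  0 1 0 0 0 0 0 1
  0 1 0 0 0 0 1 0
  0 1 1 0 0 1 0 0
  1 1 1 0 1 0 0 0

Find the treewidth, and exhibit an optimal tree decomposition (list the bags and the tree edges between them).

Treewidth 2.
One optimal decomposition is:
Bags: B1 = {1, 2, 7}  B2 = {1, 4, 7}  B3 = {1, 2, 6}  B4 = {1, 2, 3}  B5 = {1, 5, 6}  B6 = {0, 2, 7}
Tree: B1–B2, B1–B3, B3–B4, B3–B5, B1–B6

Every bag has size at most 3, so the width is 3 − 1 = 2 and tw(G) ≤ 2. On the other hand G contains the 3-clique {0, 2, 7}. A clique must lie in a single bag of any decomposition, so no decomposition can have width below 2. Therefore the treewidth is 2.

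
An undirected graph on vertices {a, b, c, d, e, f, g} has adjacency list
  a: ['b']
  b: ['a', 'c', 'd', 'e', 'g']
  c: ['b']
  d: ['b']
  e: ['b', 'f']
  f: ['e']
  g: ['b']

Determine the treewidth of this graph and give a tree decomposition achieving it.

Treewidth 1.
One such decomposition:
Bags: B1 = {b, d}  B2 = {b, g}  B3 = {b, e}  B4 = {a, b}  B5 = {e, f}  B6 = {b, c}
Tree: B1–B2, B2–B3, B2–B4, B3–B5, B4–B6

The largest bag has 2 vertices, giving width 1; this decomposition certifies tw(G) ≤ 1. G has an edge, so its treewidth is at least 1. Combining the bounds, tw(G) = 1.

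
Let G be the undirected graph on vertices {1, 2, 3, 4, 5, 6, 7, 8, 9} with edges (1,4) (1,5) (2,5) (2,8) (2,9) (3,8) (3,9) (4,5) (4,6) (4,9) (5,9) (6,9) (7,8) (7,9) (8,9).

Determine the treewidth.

2

A width-2 tree decomposition is:
Bags: B1 = {7, 8, 9}  B2 = {2, 8, 9}  B3 = {3, 8, 9}  B4 = {2, 5, 9}  B5 = {4, 5, 9}  B6 = {4, 6, 9}  B7 = {1, 4, 5}
Tree: B1–B2, B2–B3, B2–B4, B4–B5, B5–B6, B5–B7
Each bag holds 3 vertices, so the decomposition has width 2, which upper-bounds the treewidth. Conversely, {1, 4, 5} is a clique of size 3, and the vertices of any clique must share a bag in every tree decomposition; so some bag has ≥ 3 vertices and tw(G) ≥ 2. The upper and lower bounds meet at 2, so that is the treewidth.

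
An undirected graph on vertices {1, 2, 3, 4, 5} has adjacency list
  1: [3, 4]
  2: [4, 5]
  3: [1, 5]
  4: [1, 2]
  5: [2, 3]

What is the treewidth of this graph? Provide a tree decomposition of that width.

Treewidth 2.
One optimal decomposition is:
Bags: B1 = {1, 3, 5}  B2 = {1, 2, 5}  B3 = {1, 2, 4}
Tree: B1–B2, B2–B3

Each bag holds 3 vertices, so the decomposition has width 2, which upper-bounds the treewidth. For the lower bound, G contains the cycle 1–3–5–2–4–1, so G is not a forest; only forests have treewidth ≤ 1, hence tw(G) ≥ 2. Therefore the treewidth is 2.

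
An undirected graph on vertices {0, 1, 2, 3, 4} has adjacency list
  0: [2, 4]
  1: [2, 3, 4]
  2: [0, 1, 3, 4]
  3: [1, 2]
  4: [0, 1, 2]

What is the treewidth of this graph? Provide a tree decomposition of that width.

Every bag has size at most 3, so the width is 3 − 1 = 2 and tw(G) ≤ 2. For the lower bound, the 3 vertices {0, 2, 4} are pairwise adjacent, and any tree decomposition puts a clique entirely inside one bag — forcing width ≥ 2. Combining the bounds, tw(G) = 2.

Treewidth 2.
One optimal decomposition is:
Bags: B1 = {1, 2, 3}  B2 = {1, 2, 4}  B3 = {0, 2, 4}
Tree: B1–B2, B2–B3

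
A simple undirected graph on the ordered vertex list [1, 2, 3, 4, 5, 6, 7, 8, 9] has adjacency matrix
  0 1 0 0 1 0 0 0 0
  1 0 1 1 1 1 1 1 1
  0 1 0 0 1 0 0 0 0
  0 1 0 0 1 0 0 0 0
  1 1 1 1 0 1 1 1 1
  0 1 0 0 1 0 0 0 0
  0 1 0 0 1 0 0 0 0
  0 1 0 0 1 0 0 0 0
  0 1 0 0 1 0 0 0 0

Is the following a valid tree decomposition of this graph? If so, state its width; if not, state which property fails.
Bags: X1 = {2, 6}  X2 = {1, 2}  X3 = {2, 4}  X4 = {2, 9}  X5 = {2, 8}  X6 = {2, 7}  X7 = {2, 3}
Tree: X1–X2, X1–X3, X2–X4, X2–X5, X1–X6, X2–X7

A tree decomposition must satisfy three properties: every vertex lies in some bag; for every edge, both endpoints lie together in some bag; and for every vertex, the bags containing it form a connected subtree. Here vertex 5 appears in no bag, so the decomposition is invalid.

No — vertex 5 appears in no bag.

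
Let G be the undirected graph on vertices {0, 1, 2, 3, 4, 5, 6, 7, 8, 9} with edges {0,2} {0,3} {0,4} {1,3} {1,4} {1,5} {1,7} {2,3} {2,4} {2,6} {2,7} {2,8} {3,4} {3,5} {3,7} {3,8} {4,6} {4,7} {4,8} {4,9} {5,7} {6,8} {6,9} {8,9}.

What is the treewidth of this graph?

3

A width-3 tree decomposition is:
Bags: B1 = {2, 3, 4, 8}  B2 = {2, 3, 4, 7}  B3 = {2, 4, 6, 8}  B4 = {1, 3, 4, 7}  B5 = {1, 3, 5, 7}  B6 = {4, 6, 8, 9}  B7 = {0, 2, 3, 4}
Tree: B1–B2, B1–B3, B2–B4, B4–B5, B3–B6, B2–B7
Every bag has size at most 4, so the width is 4 − 1 = 3 and tw(G) ≤ 3. For the lower bound, the 4 vertices {1, 3, 4, 7} are pairwise adjacent, and any tree decomposition puts a clique entirely inside one bag — forcing width ≥ 3. Combining the bounds, tw(G) = 3.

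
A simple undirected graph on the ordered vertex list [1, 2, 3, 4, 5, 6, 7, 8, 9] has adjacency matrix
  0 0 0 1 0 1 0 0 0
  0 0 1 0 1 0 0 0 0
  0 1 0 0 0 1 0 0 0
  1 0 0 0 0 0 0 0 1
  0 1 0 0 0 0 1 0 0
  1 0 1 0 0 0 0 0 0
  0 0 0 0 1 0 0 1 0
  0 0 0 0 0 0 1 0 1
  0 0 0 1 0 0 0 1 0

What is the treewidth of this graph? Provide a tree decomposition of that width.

Each bag holds 3 vertices, so the decomposition has width 2, which upper-bounds the treewidth. Since 1–4–9–8–7–5–2–3–6–1 is a cycle in G, G is not acyclic. Forests are exactly the graphs of treewidth ≤ 1, so tw(G) ≥ 2. Combining the bounds, tw(G) = 2.

Treewidth 2.
Bags: B1 = {1, 4, 9}  B2 = {1, 8, 9}  B3 = {1, 7, 8}  B4 = {1, 5, 7}  B5 = {1, 2, 5}  B6 = {1, 2, 3}  B7 = {1, 3, 6}
Tree: B1–B2, B2–B3, B3–B4, B4–B5, B5–B6, B6–B7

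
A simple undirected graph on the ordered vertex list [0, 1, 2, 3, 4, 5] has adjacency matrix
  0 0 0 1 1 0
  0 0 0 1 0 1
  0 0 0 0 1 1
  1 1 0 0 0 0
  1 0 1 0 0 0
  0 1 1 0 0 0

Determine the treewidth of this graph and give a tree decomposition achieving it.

Treewidth 2.
Bags: B1 = {1, 3, 5}  B2 = {0, 3, 5}  B3 = {0, 4, 5}  B4 = {2, 4, 5}
Tree: B1–B2, B2–B3, B3–B4

Every bag has size at most 3, so the width is 3 − 1 = 2 and tw(G) ≤ 2. For the lower bound, G contains the cycle 5–1–3–0–4–2–5, so G is not a forest; only forests have treewidth ≤ 1, hence tw(G) ≥ 2. Therefore the treewidth is 2.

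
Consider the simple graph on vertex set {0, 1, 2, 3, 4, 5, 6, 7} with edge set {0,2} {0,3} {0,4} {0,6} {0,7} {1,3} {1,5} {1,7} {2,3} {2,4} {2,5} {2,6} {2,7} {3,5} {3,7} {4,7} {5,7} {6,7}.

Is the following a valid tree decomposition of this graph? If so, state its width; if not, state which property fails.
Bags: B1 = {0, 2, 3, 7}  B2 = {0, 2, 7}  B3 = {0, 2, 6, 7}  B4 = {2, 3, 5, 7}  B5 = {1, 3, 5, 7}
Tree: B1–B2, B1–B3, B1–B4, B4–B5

No — vertex 4 appears in no bag.

A tree decomposition must satisfy three properties: every vertex lies in some bag; for every edge, both endpoints lie together in some bag; and for every vertex, the bags containing it form a connected subtree. Here vertex 4 appears in no bag, so the decomposition is invalid.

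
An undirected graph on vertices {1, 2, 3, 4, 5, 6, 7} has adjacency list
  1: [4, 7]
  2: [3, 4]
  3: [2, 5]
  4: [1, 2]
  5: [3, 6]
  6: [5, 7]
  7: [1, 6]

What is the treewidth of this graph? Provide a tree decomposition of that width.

Treewidth 2.
Bags: B1 = {2, 3, 4}  B2 = {1, 3, 4}  B3 = {1, 3, 7}  B4 = {3, 6, 7}  B5 = {3, 5, 6}
Tree: B1–B2, B2–B3, B3–B4, B4–B5

The largest bag has 3 vertices, giving width 2; this decomposition certifies tw(G) ≤ 2. The edges 3–2–4–1–7–6–5–3 form a cycle, so G is not a tree and its treewidth is at least 2. Hence tw(G) = 2 exactly.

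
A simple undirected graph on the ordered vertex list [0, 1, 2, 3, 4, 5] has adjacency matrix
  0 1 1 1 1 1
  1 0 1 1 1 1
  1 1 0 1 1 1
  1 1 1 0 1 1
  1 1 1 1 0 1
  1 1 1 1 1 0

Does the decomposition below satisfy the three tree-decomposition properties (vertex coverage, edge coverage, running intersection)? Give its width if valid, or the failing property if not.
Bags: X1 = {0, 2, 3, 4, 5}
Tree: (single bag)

No — vertex 1 appears in no bag.

A tree decomposition must satisfy three properties: every vertex lies in some bag; for every edge, both endpoints lie together in some bag; and for every vertex, the bags containing it form a connected subtree. Here vertex 1 appears in no bag, so the decomposition is invalid.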